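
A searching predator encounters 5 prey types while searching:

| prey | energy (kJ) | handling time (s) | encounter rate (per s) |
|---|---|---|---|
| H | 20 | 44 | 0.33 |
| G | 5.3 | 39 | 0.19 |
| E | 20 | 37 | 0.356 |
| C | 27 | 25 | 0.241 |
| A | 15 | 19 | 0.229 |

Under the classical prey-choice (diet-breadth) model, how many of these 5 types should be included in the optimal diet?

1

Rank by E/h (kJ/s): C 1.08, A 0.789, E 0.541, H 0.455, G 0.136. Include each in turn until the next type's E/h falls below the running intake rate.
Rate on top 1: 0.9263. A: 0.789 < 0.9263 → exclude; stop.
Optimal diet: C — 1 of 5 types.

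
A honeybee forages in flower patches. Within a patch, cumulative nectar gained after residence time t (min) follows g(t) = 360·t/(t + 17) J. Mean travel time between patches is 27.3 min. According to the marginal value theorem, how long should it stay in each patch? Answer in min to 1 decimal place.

21.5 min

By the marginal value theorem, leave when the instantaneous gain rate g'(t) equals the habitat-wide average g(t)/(T + t).
g'(t) = 360·17/(t + 17)². Setting 360·17/(t+17)² = 360t/[(t+17)(27.3+t)] gives 17(27.3+t) = t(t+17), so t² = 17×27.3 = 464.1.
t* = √464.1 = 21.54 min.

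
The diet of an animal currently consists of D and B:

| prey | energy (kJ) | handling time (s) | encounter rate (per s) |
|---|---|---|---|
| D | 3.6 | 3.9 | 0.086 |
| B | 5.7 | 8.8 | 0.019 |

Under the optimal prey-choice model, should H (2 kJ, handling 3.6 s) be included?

Yes

Intake rate on the current diet: R = (0.086×3.6 + 0.019×5.7) / (1 + 0.086×3.9 + 0.019×8.8) = 0.4179/1.503 = 0.2781 kJ/s.
H: E/h = 2/3.6 = 0.5556 kJ/s.
Since 0.5556 > R, including H increases the long-run rate.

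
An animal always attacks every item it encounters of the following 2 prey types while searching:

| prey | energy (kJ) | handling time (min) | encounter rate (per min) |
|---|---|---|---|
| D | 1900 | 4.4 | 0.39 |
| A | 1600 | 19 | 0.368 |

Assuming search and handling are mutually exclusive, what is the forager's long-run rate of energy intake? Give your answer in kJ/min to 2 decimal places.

136.98 kJ/min

Energy encountered per unit search time: 0.39×1900 + 0.368×1600 = 1330 kJ/min.
Handling time per unit search time: 0.39×4.4 + 0.368×19 = 8.708.
Rate = 1330/(1 + 8.708) = 137 kJ/min.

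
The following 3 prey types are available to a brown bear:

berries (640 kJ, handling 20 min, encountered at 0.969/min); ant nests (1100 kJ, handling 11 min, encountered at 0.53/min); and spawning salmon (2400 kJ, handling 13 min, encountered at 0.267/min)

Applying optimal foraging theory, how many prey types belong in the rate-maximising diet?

E/h in descending order: spawning salmon 185, ant nests 100, berries 32 kJ/min. The optimal diet is the largest prefix of this list for which every included type satisfies E_i/h_i > R on the types above it.
Rate on top 1: 143.3. ant nests: 100 < 143.3 → exclude; stop.
Optimal diet: spawning salmon — 1 of 3 types.

1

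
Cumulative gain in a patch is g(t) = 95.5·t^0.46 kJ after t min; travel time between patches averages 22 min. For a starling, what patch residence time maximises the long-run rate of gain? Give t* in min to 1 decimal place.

18.7 min

Maximise g(t)/(T+t): set derivative to zero → g'(t)(T+t) = g(t).
g'(t) = 0.46·95.5·t^-0.54. Setting 0.46·95.5·t^-0.54 = 95.5·t^0.46/(22+t) gives 0.46(22+t) = t, so 0.54·t = 0.46×22.
t* = 0.46×22/0.54 = 18.74 min.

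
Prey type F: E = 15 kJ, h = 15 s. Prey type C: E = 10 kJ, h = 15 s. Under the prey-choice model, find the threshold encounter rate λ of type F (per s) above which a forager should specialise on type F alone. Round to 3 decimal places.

0.133 per s

Drop type C once their profitability E₂/h₂ falls below the rate achievable on type F alone: E₂/h₂ = λE₁/(1 + λh₁).
Solve for λ: λE₁h₂ = E₂(1 + λh₁) → λ(E₁h₂ − E₂h₁) = E₂ → λ = E₂/(E₁h₂ − E₂h₁).
λ = 10/(15×15 − 10×15) = 10/75 = 0.1333 per s.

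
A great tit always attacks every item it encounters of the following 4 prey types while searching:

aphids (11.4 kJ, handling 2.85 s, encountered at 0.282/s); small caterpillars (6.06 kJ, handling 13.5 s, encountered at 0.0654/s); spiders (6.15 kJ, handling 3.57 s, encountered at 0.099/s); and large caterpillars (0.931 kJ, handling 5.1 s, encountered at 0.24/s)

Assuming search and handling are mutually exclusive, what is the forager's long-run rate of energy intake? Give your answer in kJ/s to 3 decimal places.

1.042 kJ/s

R = Σλ_iE_i / (1 + Σλ_ih_i)
Numerator: 0.282×11.4 + 0.0654×6.06 + 0.099×6.15 + 0.24×0.931 = 4.443
Denominator: 1 + 0.282×2.85 + 0.0654×13.5 + 0.099×3.57 + 0.24×5.1 = 4.264
R = 4.443/4.264 = 1.042 kJ/s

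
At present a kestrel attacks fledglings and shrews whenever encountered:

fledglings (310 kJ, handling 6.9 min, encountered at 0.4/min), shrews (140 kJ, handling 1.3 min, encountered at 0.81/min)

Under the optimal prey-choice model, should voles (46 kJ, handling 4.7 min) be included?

On fledglings and shrews alone, R = ΣλE/(1+Σλh) = 237.4/4.813 = 49.32 kJ/min.
Profitability of voles: 46/4.7 = 9.787 kJ/min.
Since 9.787 < R, time spent handling voles is better spent searching.

No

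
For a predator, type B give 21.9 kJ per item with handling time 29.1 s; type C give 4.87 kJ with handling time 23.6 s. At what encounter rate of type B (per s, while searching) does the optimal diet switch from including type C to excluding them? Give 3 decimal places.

0.013 per s

At the threshold, the rate on type B alone equals the profitability of type C: λ·21.9/(1 + λ·29.1) = 4.87/23.6 = 0.2064.
Rearranging, λ(21.9 − 0.2064×29.1) = 0.2064, so λ = 0.2064/15.9 = 0.01298 per s.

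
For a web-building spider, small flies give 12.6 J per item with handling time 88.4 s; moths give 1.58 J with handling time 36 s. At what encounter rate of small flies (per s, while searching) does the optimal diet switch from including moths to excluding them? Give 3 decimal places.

At the threshold, the rate on small flies alone equals the profitability of moths: λ·12.6/(1 + λ·88.4) = 1.58/36 = 0.04389.
Rearranging, λ(12.6 − 0.04389×88.4) = 0.04389, so λ = 0.04389/8.72 = 0.005033 per s.

0.005 per s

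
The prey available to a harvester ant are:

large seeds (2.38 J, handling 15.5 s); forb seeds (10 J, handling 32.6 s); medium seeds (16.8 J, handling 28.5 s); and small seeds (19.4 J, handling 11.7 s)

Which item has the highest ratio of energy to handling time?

small seeds

Profitability E/h (J/s): large seeds = 2.38/15.5 = 0.154, forb seeds = 10/32.6 = 0.307, medium seeds = 16.8/28.5 = 0.589, small seeds = 19.4/11.7 = 1.66.
Ranked: small seeds > medium seeds > forb seeds > large seeds.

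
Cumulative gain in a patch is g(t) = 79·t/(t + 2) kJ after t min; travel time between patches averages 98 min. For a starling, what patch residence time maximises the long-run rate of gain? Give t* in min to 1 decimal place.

14.0 min

By the marginal value theorem, leave when the instantaneous gain rate g'(t) equals the habitat-wide average g(t)/(T + t).
g'(t) = 79·2/(t + 2)². Setting 79·2/(t+2)² = 79t/[(t+2)(98+t)] gives 2(98+t) = t(t+2), so t² = 2×98 = 196.
t* = √196 = 14 min.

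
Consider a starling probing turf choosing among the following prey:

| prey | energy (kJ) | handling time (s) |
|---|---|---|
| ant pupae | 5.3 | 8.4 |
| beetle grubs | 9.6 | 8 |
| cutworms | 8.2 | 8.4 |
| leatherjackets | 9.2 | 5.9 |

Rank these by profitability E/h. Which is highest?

Profitability E/h (kJ/s): ant pupae = 5.3/8.4 = 0.631, beetle grubs = 9.6/8 = 1.2, cutworms = 8.2/8.4 = 0.976, leatherjackets = 9.2/5.9 = 1.56.
Ranked: leatherjackets > beetle grubs > cutworms > ant pupae.

leatherjackets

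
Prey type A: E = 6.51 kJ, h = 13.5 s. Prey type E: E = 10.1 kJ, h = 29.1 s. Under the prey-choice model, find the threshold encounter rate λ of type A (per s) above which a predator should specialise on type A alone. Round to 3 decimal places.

0.190 per s

Drop type E once their profitability E₂/h₂ falls below the rate achievable on type A alone: E₂/h₂ = λE₁/(1 + λh₁).
Solve for λ: λE₁h₂ = E₂(1 + λh₁) → λ(E₁h₂ − E₂h₁) = E₂ → λ = E₂/(E₁h₂ − E₂h₁).
λ = 10.1/(6.51×29.1 − 10.1×13.5) = 10.1/53.09 = 0.1902 per s.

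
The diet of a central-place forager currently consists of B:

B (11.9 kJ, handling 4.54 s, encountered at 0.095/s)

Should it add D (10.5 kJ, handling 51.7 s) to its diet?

Intake rate on the current diet: R = (0.095×11.9) / (1 + 0.095×4.54) = 1.131/1.431 = 0.7898 kJ/s.
D: E/h = 10.5/51.7 = 0.2031 kJ/s.
0.2031 < 0.7898, so adding D would lower the average — exclude it.

No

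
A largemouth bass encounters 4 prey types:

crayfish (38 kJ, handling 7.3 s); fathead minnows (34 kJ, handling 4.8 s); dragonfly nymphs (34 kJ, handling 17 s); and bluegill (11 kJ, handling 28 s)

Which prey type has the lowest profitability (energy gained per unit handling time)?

bluegill

Profitability E/h (kJ/s): crayfish = 38/7.3 = 5.21, fathead minnows = 34/4.8 = 7.08, dragonfly nymphs = 34/17 = 2, bluegill = 11/28 = 0.393.
Ranked: fathead minnows > crayfish > dragonfly nymphs > bluegill.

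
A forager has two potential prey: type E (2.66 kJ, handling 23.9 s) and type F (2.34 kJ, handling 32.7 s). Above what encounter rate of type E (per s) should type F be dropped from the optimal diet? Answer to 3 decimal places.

Drop type F once their profitability E₂/h₂ falls below the rate achievable on type E alone: E₂/h₂ = λE₁/(1 + λh₁).
Solve for λ: λE₁h₂ = E₂(1 + λh₁) → λ(E₁h₂ − E₂h₁) = E₂ → λ = E₂/(E₁h₂ − E₂h₁).
λ = 2.34/(2.66×32.7 − 2.34×23.9) = 2.34/31.06 = 0.07535 per s.

0.075 per s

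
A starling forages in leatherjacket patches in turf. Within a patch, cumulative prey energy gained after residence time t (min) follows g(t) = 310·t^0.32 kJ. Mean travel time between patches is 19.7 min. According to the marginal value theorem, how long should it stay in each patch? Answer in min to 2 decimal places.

9.27 min

Optimal t* satisfies g'(t*) = g(t*)/(T + t*).
g'(t) = 0.32·310·t^-0.68. Setting 0.32·310·t^-0.68 = 310·t^0.32/(19.7+t) gives 0.32(19.7+t) = t, so 0.68·t = 0.32×19.7.
t* = 0.32×19.7/0.68 = 9.271 min.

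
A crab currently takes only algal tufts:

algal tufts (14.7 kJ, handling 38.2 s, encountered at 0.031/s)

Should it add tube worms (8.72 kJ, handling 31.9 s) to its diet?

On algal tufts alone, R = ΣλE/(1+Σλh) = 0.4557/2.184 = 0.2086 kJ/s.
Profitability of tube worms: 8.72/31.9 = 0.2734 kJ/s.
0.2734 > 0.2086, so adding tube worms raises the average — include it.

Yes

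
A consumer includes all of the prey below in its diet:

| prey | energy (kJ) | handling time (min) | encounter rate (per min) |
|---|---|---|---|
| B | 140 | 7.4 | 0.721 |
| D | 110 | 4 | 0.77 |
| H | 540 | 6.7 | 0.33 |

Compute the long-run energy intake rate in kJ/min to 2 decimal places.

31.29 kJ/min

R = Σλ_iE_i / (1 + Σλ_ih_i)
Numerator: 0.721×140 + 0.77×110 + 0.33×540 = 363.8
Denominator: 1 + 0.721×7.4 + 0.77×4 + 0.33×6.7 = 11.63
R = 363.8/11.63 = 31.29 kJ/min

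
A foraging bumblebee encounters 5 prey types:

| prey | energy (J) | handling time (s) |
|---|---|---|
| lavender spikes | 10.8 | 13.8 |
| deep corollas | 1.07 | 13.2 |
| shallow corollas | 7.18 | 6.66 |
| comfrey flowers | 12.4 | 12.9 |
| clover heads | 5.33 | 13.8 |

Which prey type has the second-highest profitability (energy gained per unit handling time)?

Profitability E/h (J/s): lavender spikes = 10.8/13.8 = 0.783, deep corollas = 1.07/13.2 = 0.0811, shallow corollas = 7.18/6.66 = 1.08, comfrey flowers = 12.4/12.9 = 0.961, clover heads = 5.33/13.8 = 0.386.
Ranked: shallow corollas > comfrey flowers > lavender spikes > clover heads > deep corollas.

comfrey flowers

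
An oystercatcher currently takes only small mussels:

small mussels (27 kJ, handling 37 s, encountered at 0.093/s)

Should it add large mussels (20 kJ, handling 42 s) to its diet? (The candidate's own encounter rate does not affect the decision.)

No

On small mussels alone, R = ΣλE/(1+Σλh) = 2.511/4.441 = 0.5654 kJ/s.
Profitability of large mussels: 20/42 = 0.4762 kJ/s.
0.4762 < 0.5654, so adding large mussels would lower the average — exclude it.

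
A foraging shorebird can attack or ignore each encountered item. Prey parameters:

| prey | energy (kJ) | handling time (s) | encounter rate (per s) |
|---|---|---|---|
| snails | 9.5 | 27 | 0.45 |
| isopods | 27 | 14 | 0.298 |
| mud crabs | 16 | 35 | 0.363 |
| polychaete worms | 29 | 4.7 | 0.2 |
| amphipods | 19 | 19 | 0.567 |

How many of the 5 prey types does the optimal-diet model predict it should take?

E/h in descending order: polychaete worms 6.17, isopods 1.93, amphipods 1, mud crabs 0.457, snails 0.352 kJ/s. The optimal diet is the largest prefix of this list for which every included type satisfies E_i/h_i > R on the types above it.
Rate on top 1: 2.99. isopods: 1.93 < 2.99 → exclude; stop.
Optimal diet: polychaete worms — 1 of 5 types.

1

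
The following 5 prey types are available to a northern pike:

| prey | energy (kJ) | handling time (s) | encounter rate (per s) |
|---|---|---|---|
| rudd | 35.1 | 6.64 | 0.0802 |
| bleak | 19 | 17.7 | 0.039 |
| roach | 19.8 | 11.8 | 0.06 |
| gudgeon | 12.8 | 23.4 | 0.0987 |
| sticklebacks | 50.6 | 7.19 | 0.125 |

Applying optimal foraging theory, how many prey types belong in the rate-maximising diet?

2

E/h in descending order: sticklebacks 7.04, rudd 5.29, roach 1.68, bleak 1.07, gudgeon 0.547 kJ/s. The optimal diet is the largest prefix of this list for which every included type satisfies E_i/h_i > R on the types above it.
Rate on top 1: 3.331. rudd: 5.29 > 3.331 → include.
Rate on top 2: 3.759. roach: 1.68 < 3.759 → exclude; stop.
Optimal diet: sticklebacks, rudd — 2 of 5 types.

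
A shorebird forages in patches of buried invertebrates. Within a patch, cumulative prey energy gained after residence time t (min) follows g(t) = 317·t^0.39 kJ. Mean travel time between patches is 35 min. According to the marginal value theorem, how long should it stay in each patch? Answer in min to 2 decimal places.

22.38 min

By the marginal value theorem, leave when the instantaneous gain rate g'(t) equals the habitat-wide average g(t)/(T + t).
g'(t) = 0.39·317·t^-0.61. Setting 0.39·317·t^-0.61 = 317·t^0.39/(35+t) gives 0.39(35+t) = t, so 0.61·t = 0.39×35.
t* = 0.39×35/0.61 = 22.38 min.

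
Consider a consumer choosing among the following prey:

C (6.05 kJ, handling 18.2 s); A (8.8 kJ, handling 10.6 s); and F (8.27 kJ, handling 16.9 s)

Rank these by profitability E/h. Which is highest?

In descending order of E/h:
A: 8.8/10.6 = 0.83 kJ/s
F: 8.27/16.9 = 0.489 kJ/s
C: 6.05/18.2 = 0.332 kJ/s

A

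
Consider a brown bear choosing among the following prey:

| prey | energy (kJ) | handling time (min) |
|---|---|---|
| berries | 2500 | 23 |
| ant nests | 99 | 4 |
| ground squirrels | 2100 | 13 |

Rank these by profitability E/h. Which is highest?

ground squirrels

In descending order of E/h:
ground squirrels: 2100/13 = 162 kJ/min
berries: 2500/23 = 109 kJ/min
ant nests: 99/4 = 24.8 kJ/min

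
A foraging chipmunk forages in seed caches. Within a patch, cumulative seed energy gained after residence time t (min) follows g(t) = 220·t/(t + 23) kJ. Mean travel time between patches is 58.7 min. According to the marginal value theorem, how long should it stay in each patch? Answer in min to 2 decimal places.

Optimal t* satisfies g'(t*) = g(t*)/(T + t*).
g'(t) = 220·23/(t + 23)². Setting 220·23/(t+23)² = 220t/[(t+23)(58.7+t)] gives 23(58.7+t) = t(t+23), so t² = 23×58.7 = 1350.
t* = √1350 = 36.74 min.

36.74 min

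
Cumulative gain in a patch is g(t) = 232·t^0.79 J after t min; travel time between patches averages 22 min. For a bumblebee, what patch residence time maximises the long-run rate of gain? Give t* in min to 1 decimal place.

By the marginal value theorem, leave when the instantaneous gain rate g'(t) equals the habitat-wide average g(t)/(T + t).
g'(t) = 0.79·232·t^-0.21. Setting 0.79·232·t^-0.21 = 232·t^0.79/(22+t) gives 0.79(22+t) = t, so 0.21·t = 0.79×22.
t* = 0.79×22/0.21 = 82.76 min.

82.8 min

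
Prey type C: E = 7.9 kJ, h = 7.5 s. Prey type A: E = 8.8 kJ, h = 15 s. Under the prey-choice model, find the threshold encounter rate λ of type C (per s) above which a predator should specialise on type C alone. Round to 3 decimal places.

Drop type A once their profitability E₂/h₂ falls below the rate achievable on type C alone: E₂/h₂ = λE₁/(1 + λh₁).
Solve for λ: λE₁h₂ = E₂(1 + λh₁) → λ(E₁h₂ − E₂h₁) = E₂ → λ = E₂/(E₁h₂ − E₂h₁).
λ = 8.8/(7.9×15 − 8.8×7.5) = 8.8/52.5 = 0.1676 per s.

0.168 per s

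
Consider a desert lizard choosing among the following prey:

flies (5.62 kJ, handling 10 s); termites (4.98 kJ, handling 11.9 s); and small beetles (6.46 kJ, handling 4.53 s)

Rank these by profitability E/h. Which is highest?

small beetles

In descending order of E/h:
small beetles: 6.46/4.53 = 1.43 kJ/s
flies: 5.62/10 = 0.562 kJ/s
termites: 4.98/11.9 = 0.418 kJ/s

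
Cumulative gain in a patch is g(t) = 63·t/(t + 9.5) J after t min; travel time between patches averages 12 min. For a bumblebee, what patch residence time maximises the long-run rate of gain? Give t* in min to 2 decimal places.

10.68 min

Maximise g(t)/(T+t): set derivative to zero → g'(t)(T+t) = g(t).
g'(t) = 63·9.5/(t + 9.5)². Setting 63·9.5/(t+9.5)² = 63t/[(t+9.5)(12+t)] gives 9.5(12+t) = t(t+9.5), so t² = 9.5×12 = 114.
t* = √114 = 10.68 min.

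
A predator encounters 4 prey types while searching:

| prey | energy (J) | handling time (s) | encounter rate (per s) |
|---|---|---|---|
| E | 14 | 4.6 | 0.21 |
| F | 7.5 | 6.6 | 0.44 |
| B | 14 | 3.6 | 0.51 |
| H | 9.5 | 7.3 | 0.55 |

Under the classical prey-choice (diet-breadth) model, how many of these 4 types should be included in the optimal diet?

2

E/h in descending order: B 3.89, E 3.04, H 1.3, F 1.14 J/s. The optimal diet is the largest prefix of this list for which every included type satisfies E_i/h_i > R on the types above it.
Rate on top 1: 2.518. E: 3.04 > 2.518 → include.
Rate on top 2: 2.651. H: 1.3 < 2.651 → exclude; stop.
Optimal diet: B, E — 2 of 4 types.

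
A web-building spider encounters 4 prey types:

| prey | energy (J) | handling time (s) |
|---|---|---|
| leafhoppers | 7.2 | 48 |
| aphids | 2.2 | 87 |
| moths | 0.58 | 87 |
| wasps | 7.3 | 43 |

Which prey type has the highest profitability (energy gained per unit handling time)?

In descending order of E/h:
wasps: 7.3/43 = 0.17 J/s
leafhoppers: 7.2/48 = 0.15 J/s
aphids: 2.2/87 = 0.0253 J/s
moths: 0.58/87 = 0.00667 J/s

wasps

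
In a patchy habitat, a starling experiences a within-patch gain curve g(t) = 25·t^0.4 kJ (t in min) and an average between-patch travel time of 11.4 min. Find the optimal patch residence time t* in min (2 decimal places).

7.60 min

By the marginal value theorem, leave when the instantaneous gain rate g'(t) equals the habitat-wide average g(t)/(T + t).
g'(t) = 0.4·25·t^-0.6. Setting 0.4·25·t^-0.6 = 25·t^0.4/(11.4+t) gives 0.4(11.4+t) = t, so 0.60·t = 0.4×11.4.
t* = 0.4×11.4/0.60 = 7.6 min.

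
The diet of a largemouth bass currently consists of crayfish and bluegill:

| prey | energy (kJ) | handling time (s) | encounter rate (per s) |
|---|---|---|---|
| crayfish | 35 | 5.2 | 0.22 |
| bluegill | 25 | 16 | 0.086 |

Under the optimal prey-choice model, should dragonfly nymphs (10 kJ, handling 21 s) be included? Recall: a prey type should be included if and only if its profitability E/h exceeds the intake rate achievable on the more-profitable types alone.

Current rate: (0.22×35 + 0.086×25)/(1 + 0.22×5.2 + 0.086×16) = 2.798 kJ/s.
dragonfly nymphs: E/h = 10/21 = 0.4762 kJ/s.
0.4762 < 2.798, so adding dragonfly nymphs would lower the average — exclude it.

No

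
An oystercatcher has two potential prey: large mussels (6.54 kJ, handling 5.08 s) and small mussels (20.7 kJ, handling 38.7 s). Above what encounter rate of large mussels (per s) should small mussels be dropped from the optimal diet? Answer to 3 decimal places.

0.140 per s

Drop small mussels once their profitability E₂/h₂ falls below the rate achievable on large mussels alone: E₂/h₂ = λE₁/(1 + λh₁).
Solve for λ: λE₁h₂ = E₂(1 + λh₁) → λ(E₁h₂ − E₂h₁) = E₂ → λ = E₂/(E₁h₂ − E₂h₁).
λ = 20.7/(6.54×38.7 − 20.7×5.08) = 20.7/147.9 = 0.1399 per s.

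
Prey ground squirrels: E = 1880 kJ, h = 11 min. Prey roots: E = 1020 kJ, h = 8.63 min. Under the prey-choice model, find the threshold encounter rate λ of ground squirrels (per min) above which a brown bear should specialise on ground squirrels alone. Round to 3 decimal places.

Drop roots once their profitability E₂/h₂ falls below the rate achievable on ground squirrels alone: E₂/h₂ = λE₁/(1 + λh₁).
Solve for λ: λE₁h₂ = E₂(1 + λh₁) → λ(E₁h₂ − E₂h₁) = E₂ → λ = E₂/(E₁h₂ − E₂h₁).
λ = 1020/(1880×8.63 − 1020×11) = 1020/5004 = 0.2038 per min.

0.204 per min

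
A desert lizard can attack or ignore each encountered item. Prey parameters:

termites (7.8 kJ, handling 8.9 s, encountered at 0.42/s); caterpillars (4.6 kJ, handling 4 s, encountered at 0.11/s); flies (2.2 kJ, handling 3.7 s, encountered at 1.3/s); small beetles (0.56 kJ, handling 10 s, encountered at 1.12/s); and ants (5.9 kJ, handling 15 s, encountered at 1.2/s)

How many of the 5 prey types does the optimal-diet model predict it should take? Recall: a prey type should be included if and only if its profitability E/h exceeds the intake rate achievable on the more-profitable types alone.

2

Rank by E/h (kJ/s): caterpillars 1.15, termites 0.876, flies 0.595, ants 0.393, small beetles 0.056. Include each in turn until the next type's E/h falls below the running intake rate.
Rate on top 1: 0.3514. termites: 0.876 > 0.3514 → include.
Rate on top 2: 0.7304. flies: 0.595 < 0.7304 → exclude; stop.
Optimal diet: caterpillars, termites — 2 of 5 types.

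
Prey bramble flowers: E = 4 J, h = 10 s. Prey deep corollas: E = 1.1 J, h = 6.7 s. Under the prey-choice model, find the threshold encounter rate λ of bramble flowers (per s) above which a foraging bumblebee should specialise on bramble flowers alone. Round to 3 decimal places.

0.070 per s

The zero-one rule: include deep corollas iff E₂/h₂ > λE₁/(1+λh₁). Equality gives the switch point.
λE₁h₂ = E₂ + λE₂h₁ ⇒ λ = E₂/(E₁h₂ − E₂h₁) = 1.1/(26.8 − 11) = 0.06962 per s.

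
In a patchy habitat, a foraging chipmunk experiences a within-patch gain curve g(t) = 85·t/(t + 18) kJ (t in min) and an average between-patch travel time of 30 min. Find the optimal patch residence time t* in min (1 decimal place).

Optimal t* satisfies g'(t*) = g(t*)/(T + t*).
g'(t) = 85·18/(t + 18)². Setting 85·18/(t+18)² = 85t/[(t+18)(30+t)] gives 18(30+t) = t(t+18), so t² = 18×30 = 540.
t* = √540 = 23.24 min.

23.2 min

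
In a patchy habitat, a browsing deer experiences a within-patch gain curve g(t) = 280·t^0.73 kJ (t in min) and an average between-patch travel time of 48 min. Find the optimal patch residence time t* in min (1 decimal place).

Optimal t* satisfies g'(t*) = g(t*)/(T + t*).
g'(t) = 0.73·280·t^-0.27. Setting 0.73·280·t^-0.27 = 280·t^0.73/(48+t) gives 0.73(48+t) = t, so 0.27·t = 0.73×48.
t* = 0.73×48/0.27 = 129.8 min.

129.8 min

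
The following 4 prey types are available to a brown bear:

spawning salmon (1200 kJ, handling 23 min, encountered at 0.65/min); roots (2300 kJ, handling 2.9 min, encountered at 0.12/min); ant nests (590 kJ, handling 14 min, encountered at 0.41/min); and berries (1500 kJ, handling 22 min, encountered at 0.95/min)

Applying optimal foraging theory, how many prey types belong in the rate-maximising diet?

1

E/h in descending order: roots 793, berries 68.2, spawning salmon 52.2, ant nests 42.1 kJ/min. The optimal diet is the largest prefix of this list for which every included type satisfies E_i/h_i > R on the types above it.
Rate on top 1: 204.7. berries: 68.2 < 204.7 → exclude; stop.
Optimal diet: roots — 1 of 4 types.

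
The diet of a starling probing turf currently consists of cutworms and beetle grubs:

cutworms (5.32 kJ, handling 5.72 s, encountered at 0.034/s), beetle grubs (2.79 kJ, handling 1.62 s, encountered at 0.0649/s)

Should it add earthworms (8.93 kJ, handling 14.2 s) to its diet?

Current rate: (0.034×5.32 + 0.0649×2.79)/(1 + 0.034×5.72 + 0.0649×1.62) = 0.2785 kJ/s.
Profitability of earthworms: 8.93/14.2 = 0.6289 kJ/s.
0.6289 > 0.2785, so adding earthworms raises the average — include it.

Yes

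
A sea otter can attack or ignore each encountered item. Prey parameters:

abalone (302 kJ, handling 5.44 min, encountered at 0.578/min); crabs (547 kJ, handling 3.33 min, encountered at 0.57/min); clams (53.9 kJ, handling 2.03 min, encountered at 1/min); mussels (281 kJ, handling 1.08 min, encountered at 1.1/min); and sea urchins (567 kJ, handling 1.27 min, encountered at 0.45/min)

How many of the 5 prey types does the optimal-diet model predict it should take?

2

E/h in descending order: sea urchins 446, mussels 260, crabs 164, abalone 55.5, clams 26.6 kJ/min. The optimal diet is the largest prefix of this list for which every included type satisfies E_i/h_i > R on the types above it.
Rate on top 1: 162.4. mussels: 260 > 162.4 → include.
Rate on top 2: 204.5. crabs: 164 < 204.5 → exclude; stop.
Optimal diet: sea urchins, mussels — 2 of 5 types.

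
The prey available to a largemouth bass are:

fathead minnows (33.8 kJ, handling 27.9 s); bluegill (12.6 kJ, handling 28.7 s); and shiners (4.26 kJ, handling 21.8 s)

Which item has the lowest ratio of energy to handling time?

Profitability E/h (kJ/s): fathead minnows = 33.8/27.9 = 1.21, bluegill = 12.6/28.7 = 0.439, shiners = 4.26/21.8 = 0.195.
Ranked: fathead minnows > bluegill > shiners.

shiners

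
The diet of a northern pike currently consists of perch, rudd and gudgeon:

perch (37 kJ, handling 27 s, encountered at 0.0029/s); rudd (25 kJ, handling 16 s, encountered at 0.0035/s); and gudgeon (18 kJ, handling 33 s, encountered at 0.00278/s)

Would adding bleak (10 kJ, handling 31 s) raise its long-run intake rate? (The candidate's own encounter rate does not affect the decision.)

On perch, rudd and gudgeon alone, R = ΣλE/(1+Σλh) = 0.2448/1.226 = 0.1997 kJ/s.
bleak: E/h = 10/31 = 0.3226 kJ/s.
0.3226 > 0.1997, so adding bleak raises the average — include it.

Yes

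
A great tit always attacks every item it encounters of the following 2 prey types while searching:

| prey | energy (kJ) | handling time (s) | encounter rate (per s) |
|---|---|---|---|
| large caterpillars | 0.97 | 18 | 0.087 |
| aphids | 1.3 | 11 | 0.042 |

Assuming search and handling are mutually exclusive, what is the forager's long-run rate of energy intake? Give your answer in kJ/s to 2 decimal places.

Energy encountered per unit search time: 0.087×0.97 + 0.042×1.3 = 0.139 kJ/s.
Handling time per unit search time: 0.087×18 + 0.042×11 = 2.028.
Rate = 0.139/(1 + 2.028) = 0.0459 kJ/s.

0.05 kJ/s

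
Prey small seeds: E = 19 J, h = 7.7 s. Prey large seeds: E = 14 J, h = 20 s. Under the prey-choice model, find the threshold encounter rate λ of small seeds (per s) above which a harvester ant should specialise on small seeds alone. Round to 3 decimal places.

0.051 per s

At the threshold, the rate on small seeds alone equals the profitability of large seeds: λ·19/(1 + λ·7.7) = 14/20 = 0.7.
Rearranging, λ(19 − 0.7×7.7) = 0.7, so λ = 0.7/13.61 = 0.05143 per s.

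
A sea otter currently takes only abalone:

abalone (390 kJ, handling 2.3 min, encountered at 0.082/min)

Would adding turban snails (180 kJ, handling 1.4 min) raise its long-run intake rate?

Yes

Current rate: (0.082×390)/(1 + 0.082×2.3) = 26.91 kJ/min.
Profitability of turban snails: 180/1.4 = 128.6 kJ/min.
Since 128.6 > R, including turban snails increases the long-run rate.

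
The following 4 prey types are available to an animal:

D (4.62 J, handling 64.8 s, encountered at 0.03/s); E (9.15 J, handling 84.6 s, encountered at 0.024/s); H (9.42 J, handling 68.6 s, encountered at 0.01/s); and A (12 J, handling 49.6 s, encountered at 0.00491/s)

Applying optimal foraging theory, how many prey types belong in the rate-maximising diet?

Profitabilities (E/h, J/s): A 0.242, H 0.137, E 0.108, D 0.0713. Add prey in this order while the next type's profitability exceeds the intake rate on those already taken.
Rate on top 1: 0.04738. H: 0.137 > 0.04738 → include.
Rate on top 2: 0.07936. E: 0.108 > 0.07936 → include.
Rate on top 3: 0.09412. D: 0.0713 < 0.09412 → exclude; stop.
Optimal diet: A, H, E — 3 of 4 types.

3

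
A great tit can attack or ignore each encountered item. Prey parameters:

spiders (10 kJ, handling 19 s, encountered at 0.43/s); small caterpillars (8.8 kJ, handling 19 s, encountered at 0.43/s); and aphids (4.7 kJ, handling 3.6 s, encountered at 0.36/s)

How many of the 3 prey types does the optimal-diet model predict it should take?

1

E/h in descending order: aphids 1.31, spiders 0.526, small caterpillars 0.463 kJ/s. The optimal diet is the largest prefix of this list for which every included type satisfies E_i/h_i > R on the types above it.
Rate on top 1: 0.7369. spiders: 0.526 < 0.7369 → exclude; stop.
Optimal diet: aphids — 1 of 3 types.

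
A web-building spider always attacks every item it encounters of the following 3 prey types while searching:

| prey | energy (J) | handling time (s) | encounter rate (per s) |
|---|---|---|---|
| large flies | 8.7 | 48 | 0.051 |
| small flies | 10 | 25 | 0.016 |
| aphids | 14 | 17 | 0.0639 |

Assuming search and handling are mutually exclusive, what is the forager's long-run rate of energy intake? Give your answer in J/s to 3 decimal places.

0.304 J/s

R = (0.051×8.7 + 0.016×10 + 0.0639×14) / (1 + 0.051×48 + 0.016×25 + 0.0639×17) = 1.498/4.934 = 0.3036 J/s.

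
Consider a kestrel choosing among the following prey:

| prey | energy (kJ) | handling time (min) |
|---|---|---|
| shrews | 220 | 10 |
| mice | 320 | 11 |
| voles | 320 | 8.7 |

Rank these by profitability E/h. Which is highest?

voles

In descending order of E/h:
voles: 320/8.7 = 36.8 kJ/min
mice: 320/11 = 29.1 kJ/min
shrews: 220/10 = 22 kJ/min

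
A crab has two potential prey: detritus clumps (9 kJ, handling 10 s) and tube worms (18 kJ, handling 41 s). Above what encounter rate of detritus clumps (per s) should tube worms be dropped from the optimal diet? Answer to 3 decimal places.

At the threshold, the rate on detritus clumps alone equals the profitability of tube worms: λ·9/(1 + λ·10) = 18/41 = 0.439.
Rearranging, λ(9 − 0.439×10) = 0.439, so λ = 0.439/4.61 = 0.09524 per s.

0.095 per s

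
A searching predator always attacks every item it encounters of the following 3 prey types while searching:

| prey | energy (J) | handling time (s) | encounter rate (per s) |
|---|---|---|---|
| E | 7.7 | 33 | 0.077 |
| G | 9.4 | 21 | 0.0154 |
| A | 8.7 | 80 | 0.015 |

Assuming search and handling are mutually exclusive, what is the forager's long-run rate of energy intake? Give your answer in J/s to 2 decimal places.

0.17 J/s

R = (0.077×7.7 + 0.0154×9.4 + 0.015×8.7) / (1 + 0.077×33 + 0.0154×21 + 0.015×80) = 0.8682/5.064 = 0.1714 J/s.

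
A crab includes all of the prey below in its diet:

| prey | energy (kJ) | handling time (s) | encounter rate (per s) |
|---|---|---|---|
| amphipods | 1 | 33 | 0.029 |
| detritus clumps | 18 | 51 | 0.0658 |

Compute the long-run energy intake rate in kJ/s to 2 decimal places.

Energy encountered per unit search time: 0.029×1 + 0.0658×18 = 1.213 kJ/s.
Handling time per unit search time: 0.029×33 + 0.0658×51 = 4.313.
Rate = 1.213/(1 + 4.313) = 0.2284 kJ/s.

0.23 kJ/s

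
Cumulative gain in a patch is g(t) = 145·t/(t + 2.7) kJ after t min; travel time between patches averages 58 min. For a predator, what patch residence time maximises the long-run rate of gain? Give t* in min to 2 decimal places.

12.51 min

Maximise g(t)/(T+t): set derivative to zero → g'(t)(T+t) = g(t).
g'(t) = 145·2.7/(t + 2.7)². Setting 145·2.7/(t+2.7)² = 145t/[(t+2.7)(58+t)] gives 2.7(58+t) = t(t+2.7), so t² = 2.7×58 = 156.6.
t* = √156.6 = 12.51 min.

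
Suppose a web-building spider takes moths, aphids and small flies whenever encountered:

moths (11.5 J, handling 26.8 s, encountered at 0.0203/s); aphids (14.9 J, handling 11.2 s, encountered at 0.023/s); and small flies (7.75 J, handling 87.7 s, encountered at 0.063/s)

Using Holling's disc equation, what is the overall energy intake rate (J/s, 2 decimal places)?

0.15 J/s

Energy encountered per unit search time: 0.0203×11.5 + 0.023×14.9 + 0.063×7.75 = 1.064 J/s.
Handling time per unit search time: 0.0203×26.8 + 0.023×11.2 + 0.063×87.7 = 6.327.
Rate = 1.064/(1 + 6.327) = 0.1453 J/s.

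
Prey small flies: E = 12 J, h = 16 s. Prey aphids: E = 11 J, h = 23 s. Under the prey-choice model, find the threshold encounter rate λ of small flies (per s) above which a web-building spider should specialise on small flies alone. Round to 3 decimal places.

At the threshold, the rate on small flies alone equals the profitability of aphids: λ·12/(1 + λ·16) = 11/23 = 0.4783.
Rearranging, λ(12 − 0.4783×16) = 0.4783, so λ = 0.4783/4.348 = 0.11 per s.

0.110 per s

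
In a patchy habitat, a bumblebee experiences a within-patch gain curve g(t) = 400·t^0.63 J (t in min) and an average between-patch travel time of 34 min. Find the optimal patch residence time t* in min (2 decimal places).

By the marginal value theorem, leave when the instantaneous gain rate g'(t) equals the habitat-wide average g(t)/(T + t).
g'(t) = 0.63·400·t^-0.37. Setting 0.63·400·t^-0.37 = 400·t^0.63/(34+t) gives 0.63(34+t) = t, so 0.37·t = 0.63×34.
t* = 0.63×34/0.37 = 57.89 min.

57.89 min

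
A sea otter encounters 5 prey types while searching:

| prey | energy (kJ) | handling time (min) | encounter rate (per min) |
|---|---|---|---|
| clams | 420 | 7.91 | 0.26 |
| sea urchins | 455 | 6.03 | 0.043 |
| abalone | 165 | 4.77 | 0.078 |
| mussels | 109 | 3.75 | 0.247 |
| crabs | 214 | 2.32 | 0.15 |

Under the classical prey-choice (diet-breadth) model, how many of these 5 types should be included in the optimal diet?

3

Rank by E/h (kJ/min): crabs 92.2, sea urchins 75.5, clams 53.1, abalone 34.6, mussels 29.1. Include each in turn until the next type's E/h falls below the running intake rate.
Rate on top 1: 23.81. sea urchins: 75.5 > 23.81 → include.
Rate on top 2: 32.14. clams: 53.1 > 32.14 → include.
Rate on top 3: 43.91. abalone: 34.6 < 43.91 → exclude; stop.
Optimal diet: crabs, sea urchins, clams — 3 of 5 types.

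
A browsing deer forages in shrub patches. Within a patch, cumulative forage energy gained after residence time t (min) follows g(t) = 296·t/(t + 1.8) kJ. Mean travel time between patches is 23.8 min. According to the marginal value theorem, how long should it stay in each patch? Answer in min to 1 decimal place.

Maximise g(t)/(T+t): set derivative to zero → g'(t)(T+t) = g(t).
g'(t) = 296·1.8/(t + 1.8)². Setting 296·1.8/(t+1.8)² = 296t/[(t+1.8)(23.8+t)] gives 1.8(23.8+t) = t(t+1.8), so t² = 1.8×23.8 = 42.84.
t* = √42.84 = 6.545 min.

6.5 min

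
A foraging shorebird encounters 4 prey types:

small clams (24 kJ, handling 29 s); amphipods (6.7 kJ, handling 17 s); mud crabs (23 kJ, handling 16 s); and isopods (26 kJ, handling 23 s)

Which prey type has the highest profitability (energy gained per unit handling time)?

In descending order of E/h:
mud crabs: 23/16 = 1.44 kJ/s
isopods: 26/23 = 1.13 kJ/s
small clams: 24/29 = 0.828 kJ/s
amphipods: 6.7/17 = 0.394 kJ/s

mud crabs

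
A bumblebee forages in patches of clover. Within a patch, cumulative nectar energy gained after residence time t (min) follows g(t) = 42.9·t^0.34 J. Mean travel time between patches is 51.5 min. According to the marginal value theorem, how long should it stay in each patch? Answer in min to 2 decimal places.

26.53 min

Optimal t* satisfies g'(t*) = g(t*)/(T + t*).
g'(t) = 0.34·42.9·t^-0.66. Setting 0.34·42.9·t^-0.66 = 42.9·t^0.34/(51.5+t) gives 0.34(51.5+t) = t, so 0.66·t = 0.34×51.5.
t* = 0.34×51.5/0.66 = 26.53 min.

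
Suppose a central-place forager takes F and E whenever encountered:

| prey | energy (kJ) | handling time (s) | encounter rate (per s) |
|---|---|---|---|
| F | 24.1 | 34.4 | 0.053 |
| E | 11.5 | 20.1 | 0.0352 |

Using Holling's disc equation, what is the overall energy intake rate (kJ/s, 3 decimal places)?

0.476 kJ/s

R = (0.053×24.1 + 0.0352×11.5) / (1 + 0.053×34.4 + 0.0352×20.1) = 1.682/3.531 = 0.4764 kJ/s.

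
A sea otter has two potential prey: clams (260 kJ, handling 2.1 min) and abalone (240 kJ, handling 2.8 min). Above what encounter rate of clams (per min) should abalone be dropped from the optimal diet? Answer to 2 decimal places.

1.07 per min

At the threshold, the rate on clams alone equals the profitability of abalone: λ·260/(1 + λ·2.1) = 240/2.8 = 85.71.
Rearranging, λ(260 − 85.71×2.1) = 85.71, so λ = 85.71/80 = 1.071 per min.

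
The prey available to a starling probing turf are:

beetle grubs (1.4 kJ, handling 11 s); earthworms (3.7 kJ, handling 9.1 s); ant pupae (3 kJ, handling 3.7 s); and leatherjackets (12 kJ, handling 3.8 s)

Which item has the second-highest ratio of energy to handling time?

In descending order of E/h:
leatherjackets: 12/3.8 = 3.16 kJ/s
ant pupae: 3/3.7 = 0.811 kJ/s
earthworms: 3.7/9.1 = 0.407 kJ/s
beetle grubs: 1.4/11 = 0.127 kJ/s

ant pupae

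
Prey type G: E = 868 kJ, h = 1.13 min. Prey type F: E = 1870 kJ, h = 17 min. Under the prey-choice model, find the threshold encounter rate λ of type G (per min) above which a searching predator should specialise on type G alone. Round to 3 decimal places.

Drop type F once their profitability E₂/h₂ falls below the rate achievable on type G alone: E₂/h₂ = λE₁/(1 + λh₁).
Solve for λ: λE₁h₂ = E₂(1 + λh₁) → λ(E₁h₂ − E₂h₁) = E₂ → λ = E₂/(E₁h₂ − E₂h₁).
λ = 1870/(868×17 − 1870×1.13) = 1870/1.264e+04 = 0.1479 per min.

0.148 per min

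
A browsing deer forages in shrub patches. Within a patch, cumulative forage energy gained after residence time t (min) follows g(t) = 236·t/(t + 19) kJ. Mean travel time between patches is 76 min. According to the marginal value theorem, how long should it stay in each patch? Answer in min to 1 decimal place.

38.0 min

By the marginal value theorem, leave when the instantaneous gain rate g'(t) equals the habitat-wide average g(t)/(T + t).
g'(t) = 236·19/(t + 19)². Setting 236·19/(t+19)² = 236t/[(t+19)(76+t)] gives 19(76+t) = t(t+19), so t² = 19×76 = 1444.
t* = √1444 = 38 min.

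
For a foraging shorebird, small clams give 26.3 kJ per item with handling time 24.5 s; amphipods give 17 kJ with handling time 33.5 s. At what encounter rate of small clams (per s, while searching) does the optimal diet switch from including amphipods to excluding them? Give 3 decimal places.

0.037 per s

At the threshold, the rate on small clams alone equals the profitability of amphipods: λ·26.3/(1 + λ·24.5) = 17/33.5 = 0.5075.
Rearranging, λ(26.3 − 0.5075×24.5) = 0.5075, so λ = 0.5075/13.87 = 0.03659 per s.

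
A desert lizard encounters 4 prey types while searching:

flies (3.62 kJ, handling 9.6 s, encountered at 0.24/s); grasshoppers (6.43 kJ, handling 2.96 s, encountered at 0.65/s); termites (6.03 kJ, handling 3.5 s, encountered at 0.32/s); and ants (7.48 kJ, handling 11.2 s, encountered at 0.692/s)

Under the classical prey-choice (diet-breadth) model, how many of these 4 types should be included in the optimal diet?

2

E/h in descending order: grasshoppers 2.17, termites 1.72, ants 0.668, flies 0.377 kJ/s. The optimal diet is the largest prefix of this list for which every included type satisfies E_i/h_i > R on the types above it.
Rate on top 1: 1.429. termites: 1.72 > 1.429 → include.
Rate on top 2: 1.511. ants: 0.668 < 1.511 → exclude; stop.
Optimal diet: grasshoppers, termites — 2 of 4 types.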